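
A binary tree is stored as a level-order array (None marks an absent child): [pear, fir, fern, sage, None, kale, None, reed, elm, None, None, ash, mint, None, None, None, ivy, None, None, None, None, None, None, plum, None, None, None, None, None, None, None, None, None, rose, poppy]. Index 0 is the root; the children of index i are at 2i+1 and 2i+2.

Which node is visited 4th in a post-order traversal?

reed

Post-order visits the left subtree, then the right subtree, then the node.
At pear: go left to fir.
  At fir: go left to sage.
    At sage: go left to reed.
      At reed: no left child.
      At reed: go right to ivy.
        At ivy: go left to rose.
          rose is a leaf — visit rose.
        At ivy: go right to poppy.
          poppy is a leaf — visit poppy.
        Visit ivy.
      Visit reed.
    At sage: go right to elm.
      elm is a leaf — visit elm.
    Visit sage.
  At fir: no right child.
  Visit fir.
At pear: go right to fern.
  At fern: go left to kale.
    At kale: go left to ash.
      At ash: go left to plum.
        plum is a leaf — visit plum.
      At ash: no right child.
      Visit ash.
    At kale: go right to mint.
      mint is a leaf — visit mint.
    Visit kale.
  At fern: no right child.
  Visit fern.
Visit pear.
Full post-order sequence: rose, poppy, ivy, reed, elm, sage, fir, plum, ash, mint, kale, fern, pear.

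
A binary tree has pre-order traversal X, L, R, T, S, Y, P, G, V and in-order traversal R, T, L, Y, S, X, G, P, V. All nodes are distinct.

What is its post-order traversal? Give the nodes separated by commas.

The first element of pre-order is the root; it splits in-order into left and right subtrees.
Root X: left subtree has 5 nodes {R, T, L, Y, S}, right has 3 {G, P, V}.
  Root L: left subtree has 2 nodes {R, T}, right has 2 {Y, S}.
    Root R: left subtree has 0 nodes { }, right has 1 {T}.
    Root S: left subtree has 1 node {Y}, right has 0 { }.
  Root P: left subtree has 1 node {G}, right has 1 {V}.

T, R, Y, S, L, G, V, P, X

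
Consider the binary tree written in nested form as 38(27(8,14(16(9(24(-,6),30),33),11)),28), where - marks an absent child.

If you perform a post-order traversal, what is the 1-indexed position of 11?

8

Post-order visits the left subtree, then the right subtree, then the node.
At 38: go left to 27.
  At 27: go left to 8.
    8 is a leaf — visit 8.
  At 27: go right to 14.
    At 14: go left to 16.
      At 16: go left to 9.
        At 9: go left to 24.
          At 24: no left child.
          At 24: go right to 6.
            6 is a leaf — visit 6.
          Visit 24.
        At 9: go right to 30.
          30 is a leaf — visit 30.
        Visit 9.
      At 16: go right to 33.
        33 is a leaf — visit 33.
      Visit 16.
    At 14: go right to 11.
      11 is a leaf — visit 11.
    Visit 14.
  Visit 27.
At 38: go right to 28.
  28 is a leaf — visit 28.
Visit 38.
Full post-order sequence: 8, 6, 24, 30, 9, 33, 16, 11, 14, 27, 28, 38.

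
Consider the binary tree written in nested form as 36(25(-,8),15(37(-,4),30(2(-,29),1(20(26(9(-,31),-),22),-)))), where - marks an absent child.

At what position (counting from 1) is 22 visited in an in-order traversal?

In-order visits the left subtree, then the node, then the right subtree.
At 36: go left to 25.
  At 25: no left child.
  Visit 25.
  At 25: go right to 8.
    8 is a leaf — visit 8.
Visit 36.
At 36: go right to 15.
  At 15: go left to 37.
    At 37: no left child.
    Visit 37.
    At 37: go right to 4.
      4 is a leaf — visit 4.
  Visit 15.
  At 15: go right to 30.
    At 30: go left to 2.
      At 2: no left child.
      Visit 2.
      At 2: go right to 29.
        29 is a leaf — visit 29.
    Visit 30.
    At 30: go right to 1.
      At 1: go left to 20.
        At 20: go left to 26.
          At 26: go left to 9.
            At 9: no left child.
            Visit 9.
            At 9: go right to 31.
              31 is a leaf — visit 31.
          Visit 26.
          At 26: no right child.
        Visit 20.
        At 20: go right to 22.
          22 is a leaf — visit 22.
      Visit 1.
      At 1: no right child.
Full in-order sequence: 25, 8, 36, 37, 4, 15, 2, 29, 30, 9, 31, 26, 20, 22, 1.

14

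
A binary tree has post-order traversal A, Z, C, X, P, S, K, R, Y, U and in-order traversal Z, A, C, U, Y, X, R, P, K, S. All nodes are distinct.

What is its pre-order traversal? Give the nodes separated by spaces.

U C Z A Y R X K P S

The last element of post-order is the root; it splits in-order into left and right subtrees.
Root U: left subtree has 3 nodes {Z, A, C}, right has 6 {Y, X, R, P, K, S}.
  Root C: left subtree has 2 nodes {Z, A}, right has 0 { }.
    Root Z: left subtree has 0 nodes { }, right has 1 {A}.
  Root Y: left subtree has 0 nodes { }, right has 5 {X, R, P, K, S}.
    Root R: left subtree has 1 node {X}, right has 3 {P, K, S}.
      Root K: left subtree has 1 node {P}, right has 1 {S}.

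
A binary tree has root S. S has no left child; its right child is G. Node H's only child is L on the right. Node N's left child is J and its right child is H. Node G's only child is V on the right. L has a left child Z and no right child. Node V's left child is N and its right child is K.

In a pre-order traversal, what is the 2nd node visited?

G

Pre-order visits the node, then its left subtree, then its right subtree.
Visit S.
At S: no left child.
At S: go right to G.
  Visit G.
  At G: no left child.
  At G: go right to V.
    Visit V.
    At V: go left to N.
      Visit N.
      At N: go left to J.
        J is a leaf — visit J.
      At N: go right to H.
        Visit H.
        At H: no left child.
        At H: go right to L.
          Visit L.
          At L: go left to Z.
            Z is a leaf — visit Z.
          At L: no right child.
    At V: go right to K.
      K is a leaf — visit K.
Full pre-order sequence: S, G, V, N, J, H, L, Z, K.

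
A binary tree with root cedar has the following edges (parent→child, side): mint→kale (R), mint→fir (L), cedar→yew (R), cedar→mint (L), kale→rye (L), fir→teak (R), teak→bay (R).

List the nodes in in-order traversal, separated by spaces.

In-order visits the left subtree, then the node, then the right subtree.
At cedar: go left to mint.
  At mint: go left to fir.
    At fir: no left child.
    Visit fir.
    At fir: go right to teak.
      At teak: no left child.
      Visit teak.
      At teak: go right to bay.
        bay is a leaf — visit bay.
  Visit mint.
  At mint: go right to kale.
    At kale: go left to rye.
      rye is a leaf — visit rye.
    Visit kale.
    At kale: no right child.
Visit cedar.
At cedar: go right to yew.
  yew is a leaf — visit yew.

fir teak bay mint rye kale cedar yew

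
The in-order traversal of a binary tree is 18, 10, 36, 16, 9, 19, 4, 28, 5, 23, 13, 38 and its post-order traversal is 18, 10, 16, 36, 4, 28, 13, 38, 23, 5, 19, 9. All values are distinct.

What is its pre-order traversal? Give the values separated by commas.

The last element of post-order is the root; it splits in-order into left and right subtrees.
Root 9: left subtree has 4 nodes {18, 10, 36, 16}, right has 7 {19, 4, 28, 5, 23, 13, 38}.
  Root 36: left subtree has 2 nodes {18, 10}, right has 1 {16}.
    Root 10: left subtree has 1 node {18}, right has 0 { }.
  Root 19: left subtree has 0 nodes { }, right has 6 {4, 28, 5, 23, 13, 38}.
    Root 5: left subtree has 2 nodes {4, 28}, right has 3 {23, 13, 38}.
      Root 28: left subtree has 1 node {4}, right has 0 { }.
      Root 23: left subtree has 0 nodes { }, right has 2 {13, 38}.
        Root 38: left subtree has 1 node {13}, right has 0 { }.

9, 36, 10, 18, 16, 19, 5, 28, 4, 23, 38, 13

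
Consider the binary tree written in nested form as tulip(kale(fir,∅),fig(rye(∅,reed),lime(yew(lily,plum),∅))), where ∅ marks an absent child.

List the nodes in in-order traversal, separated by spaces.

fir kale tulip rye reed fig lily yew plum lime

In-order visits the left subtree, then the node, then the right subtree.
At tulip: go left to kale.
  At kale: go left to fir.
    fir is a leaf — visit fir.
  Visit kale.
  At kale: no right child.
Visit tulip.
At tulip: go right to fig.
  At fig: go left to rye.
    At rye: no left child.
    Visit rye.
    At rye: go right to reed.
      reed is a leaf — visit reed.
  Visit fig.
  At fig: go right to lime.
    At lime: go left to yew.
      At yew: go left to lily.
        lily is a leaf — visit lily.
      Visit yew.
      At yew: go right to plum.
        plum is a leaf — visit plum.
    Visit lime.
    At lime: no right child.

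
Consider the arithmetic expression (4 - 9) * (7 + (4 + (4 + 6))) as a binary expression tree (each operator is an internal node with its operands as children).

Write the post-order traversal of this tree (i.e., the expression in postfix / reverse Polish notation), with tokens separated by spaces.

4 9 - 7 4 4 6 + + + *

Post-order on an expression tree gives postfix notation: for each operator, emit left operand, right operand, then the operator.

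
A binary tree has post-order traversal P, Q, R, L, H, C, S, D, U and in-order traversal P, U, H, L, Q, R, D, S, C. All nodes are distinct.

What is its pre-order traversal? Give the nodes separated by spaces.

U P D H L R Q S C

The last element of post-order is the root; it splits in-order into left and right subtrees.
Root U: left subtree has 1 node {P}, right has 7 {H, L, Q, R, D, S, C}.
  Root D: left subtree has 4 nodes {H, L, Q, R}, right has 2 {S, C}.
    Root H: left subtree has 0 nodes { }, right has 3 {L, Q, R}.
      Root L: left subtree has 0 nodes { }, right has 2 {Q, R}.
        Root R: left subtree has 1 node {Q}, right has 0 { }.
    Root S: left subtree has 0 nodes { }, right has 1 {C}.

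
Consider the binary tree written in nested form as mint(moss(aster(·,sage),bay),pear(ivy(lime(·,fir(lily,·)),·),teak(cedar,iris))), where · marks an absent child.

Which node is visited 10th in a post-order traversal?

Post-order visits the left subtree, then the right subtree, then the node.
At mint: go left to moss.
  At moss: go left to aster.
    At aster: no left child.
    At aster: go right to sage.
      sage is a leaf — visit sage.
    Visit aster.
  At moss: go right to bay.
    bay is a leaf — visit bay.
  Visit moss.
At mint: go right to pear.
  At pear: go left to ivy.
    At ivy: go left to lime.
      At lime: no left child.
      At lime: go right to fir.
        At fir: go left to lily.
          lily is a leaf — visit lily.
        At fir: no right child.
        Visit fir.
      Visit lime.
    At ivy: no right child.
    Visit ivy.
  At pear: go right to teak.
    At teak: go left to cedar.
      cedar is a leaf — visit cedar.
    At teak: go right to iris.
      iris is a leaf — visit iris.
    Visit teak.
  Visit pear.
Visit mint.
Full post-order sequence: sage, aster, bay, moss, lily, fir, lime, ivy, cedar, iris, teak, pear, mint.

iris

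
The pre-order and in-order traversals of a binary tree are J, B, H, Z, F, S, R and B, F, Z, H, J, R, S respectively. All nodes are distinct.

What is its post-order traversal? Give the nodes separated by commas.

F, Z, H, B, R, S, J

The first element of pre-order is the root; it splits in-order into left and right subtrees.
Root J: left subtree has 4 nodes {B, F, Z, H}, right has 2 {R, S}.
  Root B: left subtree has 0 nodes { }, right has 3 {F, Z, H}.
    Root H: left subtree has 2 nodes {F, Z}, right has 0 { }.
      Root Z: left subtree has 1 node {F}, right has 0 { }.
  Root S: left subtree has 1 node {R}, right has 0 { }.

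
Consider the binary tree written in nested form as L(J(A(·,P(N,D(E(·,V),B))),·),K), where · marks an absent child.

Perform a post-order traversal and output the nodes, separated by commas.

N, V, E, B, D, P, A, J, K, L

Post-order visits the left subtree, then the right subtree, then the node.
At L: go left to J.
  At J: go left to A.
    At A: no left child.
    At A: go right to P.
      At P: go left to N.
        N is a leaf — visit N.
      At P: go right to D.
        At D: go left to E.
          At E: no left child.
          At E: go right to V.
            V is a leaf — visit V.
          Visit E.
        At D: go right to B.
          B is a leaf — visit B.
        Visit D.
      Visit P.
    Visit A.
  At J: no right child.
  Visit J.
At L: go right to K.
  K is a leaf — visit K.
Visit L.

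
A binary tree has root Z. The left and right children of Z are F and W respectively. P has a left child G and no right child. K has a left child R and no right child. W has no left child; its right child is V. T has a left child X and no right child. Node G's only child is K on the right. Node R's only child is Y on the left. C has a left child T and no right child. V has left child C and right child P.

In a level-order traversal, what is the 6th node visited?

P

Level-order visits nodes level by level from the root, left to right within each level.
Level 0: Z
Level 1: F, W
Level 2: V
Level 3: C, P
Level 4: T, G
Level 5: X, K
Level 6: R
Level 7: Y
Full level-order sequence: Z, F, W, V, C, P, T, G, X, K, R, Y.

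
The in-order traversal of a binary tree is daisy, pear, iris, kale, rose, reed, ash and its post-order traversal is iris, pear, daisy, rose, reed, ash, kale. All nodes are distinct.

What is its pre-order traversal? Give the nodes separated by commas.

kale, daisy, pear, iris, ash, reed, rose

The last element of post-order is the root; it splits in-order into left and right subtrees.
Root kale: left subtree has 3 nodes {daisy, pear, iris}, right has 3 {rose, reed, ash}.
  Root daisy: left subtree has 0 nodes { }, right has 2 {pear, iris}.
    Root pear: left subtree has 0 nodes { }, right has 1 {iris}.
  Root ash: left subtree has 2 nodes {rose, reed}, right has 0 { }.
    Root reed: left subtree has 1 node {rose}, right has 0 { }.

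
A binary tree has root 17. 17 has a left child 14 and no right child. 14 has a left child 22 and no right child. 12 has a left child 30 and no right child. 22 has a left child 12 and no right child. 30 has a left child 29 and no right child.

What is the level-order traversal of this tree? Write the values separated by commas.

Level-order visits nodes level by level from the root, left to right within each level.
Level 0: 17
Level 1: 14
Level 2: 22
Level 3: 12
Level 4: 30
Level 5: 29

17, 14, 22, 12, 30, 29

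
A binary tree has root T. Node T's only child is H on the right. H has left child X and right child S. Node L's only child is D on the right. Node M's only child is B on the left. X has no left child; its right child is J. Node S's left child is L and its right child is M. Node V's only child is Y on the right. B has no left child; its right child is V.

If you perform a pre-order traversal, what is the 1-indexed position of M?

8

Pre-order visits the node, then its left subtree, then its right subtree.
Visit T.
At T: no left child.
At T: go right to H.
  Visit H.
  At H: go left to X.
    Visit X.
    At X: no left child.
    At X: go right to J.
      J is a leaf — visit J.
  At H: go right to S.
    Visit S.
    At S: go left to L.
      Visit L.
      At L: no left child.
      At L: go right to D.
        D is a leaf — visit D.
    At S: go right to M.
      Visit M.
      At M: go left to B.
        Visit B.
        At B: no left child.
        At B: go right to V.
          Visit V.
          At V: no left child.
          At V: go right to Y.
            Y is a leaf — visit Y.
      At M: no right child.
Full pre-order sequence: T, H, X, J, S, L, D, M, B, V, Y.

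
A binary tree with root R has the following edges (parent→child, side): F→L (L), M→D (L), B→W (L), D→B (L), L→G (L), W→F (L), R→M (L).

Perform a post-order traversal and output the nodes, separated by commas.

G, L, F, W, B, D, M, R

Post-order visits the left subtree, then the right subtree, then the node.
At R: go left to M.
  At M: go left to D.
    At D: go left to B.
      At B: go left to W.
        At W: go left to F.
          At F: go left to L.
            At L: go left to G.
              G is a leaf — visit G.
            At L: no right child.
            Visit L.
          At F: no right child.
          Visit F.
        At W: no right child.
        Visit W.
      At B: no right child.
      Visit B.
    At D: no right child.
    Visit D.
  At M: no right child.
  Visit M.
At R: no right child.
Visit R.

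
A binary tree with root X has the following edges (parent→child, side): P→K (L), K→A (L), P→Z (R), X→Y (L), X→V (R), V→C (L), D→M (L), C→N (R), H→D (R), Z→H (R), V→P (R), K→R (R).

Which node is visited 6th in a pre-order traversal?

Pre-order visits the node, then its left subtree, then its right subtree.
Visit X.
At X: go left to Y.
  Y is a leaf — visit Y.
At X: go right to V.
  Visit V.
  At V: go left to C.
    Visit C.
    At C: no left child.
    At C: go right to N.
      N is a leaf — visit N.
  At V: go right to P.
    Visit P.
    At P: go left to K.
      Visit K.
      At K: go left to A.
        A is a leaf — visit A.
      At K: go right to R.
        R is a leaf — visit R.
    At P: go right to Z.
      Visit Z.
      At Z: no left child.
      At Z: go right to H.
        Visit H.
        At H: no left child.
        At H: go right to D.
          Visit D.
          At D: go left to M.
            M is a leaf — visit M.
          At D: no right child.
Full pre-order sequence: X, Y, V, C, N, P, K, A, R, Z, H, D, M.

P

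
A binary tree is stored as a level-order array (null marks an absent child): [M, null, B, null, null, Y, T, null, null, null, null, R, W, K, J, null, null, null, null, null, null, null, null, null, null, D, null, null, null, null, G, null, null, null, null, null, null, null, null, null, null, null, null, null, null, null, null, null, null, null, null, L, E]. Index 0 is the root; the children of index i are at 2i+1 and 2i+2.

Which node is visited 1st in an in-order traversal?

M

In-order visits the left subtree, then the node, then the right subtree.
At M: no left child.
Visit M.
At M: go right to B.
  At B: go left to Y.
    At Y: go left to R.
      R is a leaf — visit R.
    Visit Y.
    At Y: go right to W.
      At W: go left to D.
        At D: go left to L.
          L is a leaf — visit L.
        Visit D.
        At D: go right to E.
          E is a leaf — visit E.
      Visit W.
      At W: no right child.
  Visit B.
  At B: go right to T.
    At T: go left to K.
      K is a leaf — visit K.
    Visit T.
    At T: go right to J.
      At J: no left child.
      Visit J.
      At J: go right to G.
        G is a leaf — visit G.
Full in-order sequence: M, R, Y, L, D, E, W, B, K, T, J, G.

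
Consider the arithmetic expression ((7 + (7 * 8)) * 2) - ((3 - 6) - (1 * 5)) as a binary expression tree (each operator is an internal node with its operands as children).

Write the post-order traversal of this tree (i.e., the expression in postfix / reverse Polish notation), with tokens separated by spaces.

7 7 8 * + 2 * 3 6 - 1 5 * - -

Post-order on an expression tree gives postfix notation: for each operator, emit left operand, right operand, then the operator.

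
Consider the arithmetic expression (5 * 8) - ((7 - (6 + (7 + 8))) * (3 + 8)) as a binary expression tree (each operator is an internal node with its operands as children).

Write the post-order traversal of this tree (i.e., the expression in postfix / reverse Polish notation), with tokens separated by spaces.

5 8 * 7 6 7 8 + + - 3 8 + * -

Post-order on an expression tree gives postfix notation: for each operator, emit left operand, right operand, then the operator.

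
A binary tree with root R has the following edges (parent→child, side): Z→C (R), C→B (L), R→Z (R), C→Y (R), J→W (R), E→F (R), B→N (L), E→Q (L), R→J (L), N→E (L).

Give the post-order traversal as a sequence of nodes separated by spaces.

W J Q F E N B Y C Z R

Post-order visits the left subtree, then the right subtree, then the node.
At R: go left to J.
  At J: no left child.
  At J: go right to W.
    W is a leaf — visit W.
  Visit J.
At R: go right to Z.
  At Z: no left child.
  At Z: go right to C.
    At C: go left to B.
      At B: go left to N.
        At N: go left to E.
          At E: go left to Q.
            Q is a leaf — visit Q.
          At E: go right to F.
            F is a leaf — visit F.
          Visit E.
        At N: no right child.
        Visit N.
      At B: no right child.
      Visit B.
    At C: go right to Y.
      Y is a leaf — visit Y.
    Visit C.
  Visit Z.
Visit R.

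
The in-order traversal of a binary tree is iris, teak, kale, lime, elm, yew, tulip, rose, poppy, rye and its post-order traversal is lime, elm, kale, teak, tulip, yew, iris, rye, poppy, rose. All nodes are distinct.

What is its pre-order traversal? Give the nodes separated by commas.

rose, iris, yew, teak, kale, elm, lime, tulip, poppy, rye

The last element of post-order is the root; it splits in-order into left and right subtrees.
Root rose: left subtree has 7 nodes {iris, teak, kale, lime, elm, yew, tulip}, right has 2 {poppy, rye}.
  Root iris: left subtree has 0 nodes { }, right has 6 {teak, kale, lime, elm, yew, tulip}.
    Root yew: left subtree has 4 nodes {teak, kale, lime, elm}, right has 1 {tulip}.
      Root teak: left subtree has 0 nodes { }, right has 3 {kale, lime, elm}.
        Root kale: left subtree has 0 nodes { }, right has 2 {lime, elm}.
          Root elm: left subtree has 1 node {lime}, right has 0 { }.
  Root poppy: left subtree has 0 nodes { }, right has 1 {rye}.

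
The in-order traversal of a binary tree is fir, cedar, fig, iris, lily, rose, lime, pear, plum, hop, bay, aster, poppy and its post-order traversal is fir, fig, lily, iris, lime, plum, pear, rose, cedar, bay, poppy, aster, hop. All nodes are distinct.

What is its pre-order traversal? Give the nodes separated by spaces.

hop cedar fir rose iris fig lily pear lime plum aster bay poppy

The last element of post-order is the root; it splits in-order into left and right subtrees.
Root hop: left subtree has 9 nodes {fir, cedar, fig, iris, lily, rose, lime, pear, plum}, right has 3 {bay, aster, poppy}.
  Root cedar: left subtree has 1 node {fir}, right has 7 {fig, iris, lily, rose, lime, pear, plum}.
    Root rose: left subtree has 3 nodes {fig, iris, lily}, right has 3 {lime, pear, plum}.
      Root iris: left subtree has 1 node {fig}, right has 1 {lily}.
      Root pear: left subtree has 1 node {lime}, right has 1 {plum}.
  Root aster: left subtree has 1 node {bay}, right has 1 {poppy}.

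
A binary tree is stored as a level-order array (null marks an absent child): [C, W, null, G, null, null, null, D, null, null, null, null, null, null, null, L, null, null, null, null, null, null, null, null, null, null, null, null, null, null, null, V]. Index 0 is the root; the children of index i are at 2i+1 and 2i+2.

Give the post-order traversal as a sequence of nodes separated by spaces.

V L D G W C

Post-order visits the left subtree, then the right subtree, then the node.
At C: go left to W.
  At W: go left to G.
    At G: go left to D.
      At D: go left to L.
        At L: go left to V.
          V is a leaf — visit V.
        At L: no right child.
        Visit L.
      At D: no right child.
      Visit D.
    At G: no right child.
    Visit G.
  At W: no right child.
  Visit W.
At C: no right child.
Visit C.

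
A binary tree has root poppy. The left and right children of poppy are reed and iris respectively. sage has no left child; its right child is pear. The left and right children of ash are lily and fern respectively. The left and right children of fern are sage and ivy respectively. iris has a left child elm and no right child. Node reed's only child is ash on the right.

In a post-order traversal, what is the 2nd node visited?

Post-order visits the left subtree, then the right subtree, then the node.
At poppy: go left to reed.
  At reed: no left child.
  At reed: go right to ash.
    At ash: go left to lily.
      lily is a leaf — visit lily.
    At ash: go right to fern.
      At fern: go left to sage.
        At sage: no left child.
        At sage: go right to pear.
          pear is a leaf — visit pear.
        Visit sage.
      At fern: go right to ivy.
        ivy is a leaf — visit ivy.
      Visit fern.
    Visit ash.
  Visit reed.
At poppy: go right to iris.
  At iris: go left to elm.
    elm is a leaf — visit elm.
  At iris: no right child.
  Visit iris.
Visit poppy.
Full post-order sequence: lily, pear, sage, ivy, fern, ash, reed, elm, iris, poppy.

pear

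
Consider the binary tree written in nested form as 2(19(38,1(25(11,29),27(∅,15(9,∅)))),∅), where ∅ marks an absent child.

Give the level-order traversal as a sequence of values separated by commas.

Level-order visits nodes level by level from the root, left to right within each level.
Level 0: 2
Level 1: 19
Level 2: 38, 1
Level 3: 25, 27
Level 4: 11, 29, 15
Level 5: 9

2, 19, 38, 1, 25, 27, 11, 29, 15, 9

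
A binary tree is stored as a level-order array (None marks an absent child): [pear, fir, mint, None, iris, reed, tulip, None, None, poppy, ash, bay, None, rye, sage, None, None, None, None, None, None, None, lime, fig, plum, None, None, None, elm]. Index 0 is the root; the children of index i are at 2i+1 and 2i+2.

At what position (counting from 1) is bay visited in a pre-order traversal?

Pre-order visits the node, then its left subtree, then its right subtree.
Visit pear.
At pear: go left to fir.
  Visit fir.
  At fir: no left child.
  At fir: go right to iris.
    Visit iris.
    At iris: go left to poppy.
      poppy is a leaf — visit poppy.
    At iris: go right to ash.
      Visit ash.
      At ash: no left child.
      At ash: go right to lime.
        lime is a leaf — visit lime.
At pear: go right to mint.
  Visit mint.
  At mint: go left to reed.
    Visit reed.
    At reed: go left to bay.
      Visit bay.
      At bay: go left to fig.
        fig is a leaf — visit fig.
      At bay: go right to plum.
        plum is a leaf — visit plum.
    At reed: no right child.
  At mint: go right to tulip.
    Visit tulip.
    At tulip: go left to rye.
      Visit rye.
      At rye: no left child.
      At rye: go right to elm.
        elm is a leaf — visit elm.
    At tulip: go right to sage.
      sage is a leaf — visit sage.
Full pre-order sequence: pear, fir, iris, poppy, ash, lime, mint, reed, bay, fig, plum, tulip, rye, elm, sage.

9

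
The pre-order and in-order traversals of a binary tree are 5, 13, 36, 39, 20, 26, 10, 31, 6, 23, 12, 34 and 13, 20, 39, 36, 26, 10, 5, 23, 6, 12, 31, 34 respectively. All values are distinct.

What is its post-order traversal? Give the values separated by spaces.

The first element of pre-order is the root; it splits in-order into left and right subtrees.
Root 5: left subtree has 6 nodes {13, 20, 39, 36, 26, 10}, right has 5 {23, 6, 12, 31, 34}.
  Root 13: left subtree has 0 nodes { }, right has 5 {20, 39, 36, 26, 10}.
    Root 36: left subtree has 2 nodes {20, 39}, right has 2 {26, 10}.
      Root 39: left subtree has 1 node {20}, right has 0 { }.
      Root 26: left subtree has 0 nodes { }, right has 1 {10}.
  Root 31: left subtree has 3 nodes {23, 6, 12}, right has 1 {34}.
    Root 6: left subtree has 1 node {23}, right has 1 {12}.

20 39 10 26 36 13 23 12 6 34 31 5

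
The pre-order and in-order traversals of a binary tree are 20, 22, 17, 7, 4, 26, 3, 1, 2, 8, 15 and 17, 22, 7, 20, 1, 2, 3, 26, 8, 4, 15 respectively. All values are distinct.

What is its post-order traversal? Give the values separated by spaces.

17 7 22 2 1 3 8 26 15 4 20

The first element of pre-order is the root; it splits in-order into left and right subtrees.
Root 20: left subtree has 3 nodes {17, 22, 7}, right has 7 {1, 2, 3, 26, 8, 4, 15}.
  Root 22: left subtree has 1 node {17}, right has 1 {7}.
  Root 4: left subtree has 5 nodes {1, 2, 3, 26, 8}, right has 1 {15}.
    Root 26: left subtree has 3 nodes {1, 2, 3}, right has 1 {8}.
      Root 3: left subtree has 2 nodes {1, 2}, right has 0 { }.
        Root 1: left subtree has 0 nodes { }, right has 1 {2}.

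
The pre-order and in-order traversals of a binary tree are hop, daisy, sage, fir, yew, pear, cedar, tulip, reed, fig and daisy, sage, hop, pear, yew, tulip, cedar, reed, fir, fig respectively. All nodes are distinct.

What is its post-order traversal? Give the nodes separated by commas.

The first element of pre-order is the root; it splits in-order into left and right subtrees.
Root hop: left subtree has 2 nodes {daisy, sage}, right has 7 {pear, yew, tulip, cedar, reed, fir, fig}.
  Root daisy: left subtree has 0 nodes { }, right has 1 {sage}.
  Root fir: left subtree has 5 nodes {pear, yew, tulip, cedar, reed}, right has 1 {fig}.
    Root yew: left subtree has 1 node {pear}, right has 3 {tulip, cedar, reed}.
      Root cedar: left subtree has 1 node {tulip}, right has 1 {reed}.

sage, daisy, pear, tulip, reed, cedar, yew, fig, fir, hop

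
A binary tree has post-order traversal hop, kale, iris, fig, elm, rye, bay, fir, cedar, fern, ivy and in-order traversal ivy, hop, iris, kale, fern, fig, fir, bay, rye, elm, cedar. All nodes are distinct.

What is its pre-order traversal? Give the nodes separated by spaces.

ivy fern iris hop kale cedar fir fig bay rye elm

The last element of post-order is the root; it splits in-order into left and right subtrees.
Root ivy: left subtree has 0 nodes { }, right has 10 {hop, iris, kale, fern, fig, fir, bay, rye, elm, cedar}.
  Root fern: left subtree has 3 nodes {hop, iris, kale}, right has 6 {fig, fir, bay, rye, elm, cedar}.
    Root iris: left subtree has 1 node {hop}, right has 1 {kale}.
    Root cedar: left subtree has 5 nodes {fig, fir, bay, rye, elm}, right has 0 { }.
      Root fir: left subtree has 1 node {fig}, right has 3 {bay, rye, elm}.
        Root bay: left subtree has 0 nodes { }, right has 2 {rye, elm}.
          Root rye: left subtree has 0 nodes { }, right has 1 {elm}.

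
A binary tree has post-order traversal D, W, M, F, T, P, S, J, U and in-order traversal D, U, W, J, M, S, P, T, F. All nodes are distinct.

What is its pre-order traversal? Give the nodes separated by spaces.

The last element of post-order is the root; it splits in-order into left and right subtrees.
Root U: left subtree has 1 node {D}, right has 7 {W, J, M, S, P, T, F}.
  Root J: left subtree has 1 node {W}, right has 5 {M, S, P, T, F}.
    Root S: left subtree has 1 node {M}, right has 3 {P, T, F}.
      Root P: left subtree has 0 nodes { }, right has 2 {T, F}.
        Root T: left subtree has 0 nodes { }, right has 1 {F}.

U D J W S M P T F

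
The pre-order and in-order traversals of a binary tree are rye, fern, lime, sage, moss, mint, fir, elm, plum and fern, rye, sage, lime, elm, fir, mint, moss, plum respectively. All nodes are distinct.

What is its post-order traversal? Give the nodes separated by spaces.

fern sage elm fir mint plum moss lime rye

The first element of pre-order is the root; it splits in-order into left and right subtrees.
Root rye: left subtree has 1 node {fern}, right has 7 {sage, lime, elm, fir, mint, moss, plum}.
  Root lime: left subtree has 1 node {sage}, right has 5 {elm, fir, mint, moss, plum}.
    Root moss: left subtree has 3 nodes {elm, fir, mint}, right has 1 {plum}.
      Root mint: left subtree has 2 nodes {elm, fir}, right has 0 { }.
        Root fir: left subtree has 1 node {elm}, right has 0 { }.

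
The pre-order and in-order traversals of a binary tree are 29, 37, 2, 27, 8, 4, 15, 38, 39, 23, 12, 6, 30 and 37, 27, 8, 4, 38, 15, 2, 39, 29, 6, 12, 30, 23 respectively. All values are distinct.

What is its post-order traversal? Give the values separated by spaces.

38 15 4 8 27 39 2 37 6 30 12 23 29

The first element of pre-order is the root; it splits in-order into left and right subtrees.
Root 29: left subtree has 8 nodes {37, 27, 8, 4, 38, 15, 2, 39}, right has 4 {6, 12, 30, 23}.
  Root 37: left subtree has 0 nodes { }, right has 7 {27, 8, 4, 38, 15, 2, 39}.
    Root 2: left subtree has 5 nodes {27, 8, 4, 38, 15}, right has 1 {39}.
      Root 27: left subtree has 0 nodes { }, right has 4 {8, 4, 38, 15}.
        Root 8: left subtree has 0 nodes { }, right has 3 {4, 38, 15}.
          Root 4: left subtree has 0 nodes { }, right has 2 {38, 15}.
            Root 15: left subtree has 1 node {38}, right has 0 { }.
  Root 23: left subtree has 3 nodes {6, 12, 30}, right has 0 { }.
    Root 12: left subtree has 1 node {6}, right has 1 {30}.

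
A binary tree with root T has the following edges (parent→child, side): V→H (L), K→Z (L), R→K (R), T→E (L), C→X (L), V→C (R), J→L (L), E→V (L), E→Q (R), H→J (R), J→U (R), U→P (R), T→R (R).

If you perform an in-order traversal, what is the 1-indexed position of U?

In-order visits the left subtree, then the node, then the right subtree.
At T: go left to E.
  At E: go left to V.
    At V: go left to H.
      At H: no left child.
      Visit H.
      At H: go right to J.
        At J: go left to L.
          L is a leaf — visit L.
        Visit J.
        At J: go right to U.
          At U: no left child.
          Visit U.
          At U: go right to P.
            P is a leaf — visit P.
    Visit V.
    At V: go right to C.
      At C: go left to X.
        X is a leaf — visit X.
      Visit C.
      At C: no right child.
  Visit E.
  At E: go right to Q.
    Q is a leaf — visit Q.
Visit T.
At T: go right to R.
  At R: no left child.
  Visit R.
  At R: go right to K.
    At K: go left to Z.
      Z is a leaf — visit Z.
    Visit K.
    At K: no right child.
Full in-order sequence: H, L, J, U, P, V, X, C, E, Q, T, R, Z, K.

4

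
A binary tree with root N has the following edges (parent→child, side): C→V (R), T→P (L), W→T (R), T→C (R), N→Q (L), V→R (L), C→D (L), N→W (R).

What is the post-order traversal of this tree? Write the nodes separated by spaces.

Q P D R V C T W N

Post-order visits the left subtree, then the right subtree, then the node.
At N: go left to Q.
  Q is a leaf — visit Q.
At N: go right to W.
  At W: no left child.
  At W: go right to T.
    At T: go left to P.
      P is a leaf — visit P.
    At T: go right to C.
      At C: go left to D.
        D is a leaf — visit D.
      At C: go right to V.
        At V: go left to R.
          R is a leaf — visit R.
        At V: no right child.
        Visit V.
      Visit C.
    Visit T.
  Visit W.
Visit N.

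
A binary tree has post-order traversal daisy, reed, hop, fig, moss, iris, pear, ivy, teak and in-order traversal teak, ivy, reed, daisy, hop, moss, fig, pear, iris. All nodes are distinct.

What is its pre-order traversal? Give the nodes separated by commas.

teak, ivy, pear, moss, hop, reed, daisy, fig, iris

The last element of post-order is the root; it splits in-order into left and right subtrees.
Root teak: left subtree has 0 nodes { }, right has 8 {ivy, reed, daisy, hop, moss, fig, pear, iris}.
  Root ivy: left subtree has 0 nodes { }, right has 7 {reed, daisy, hop, moss, fig, pear, iris}.
    Root pear: left subtree has 5 nodes {reed, daisy, hop, moss, fig}, right has 1 {iris}.
      Root moss: left subtree has 3 nodes {reed, daisy, hop}, right has 1 {fig}.
        Root hop: left subtree has 2 nodes {reed, daisy}, right has 0 { }.
          Root reed: left subtree has 0 nodes { }, right has 1 {daisy}.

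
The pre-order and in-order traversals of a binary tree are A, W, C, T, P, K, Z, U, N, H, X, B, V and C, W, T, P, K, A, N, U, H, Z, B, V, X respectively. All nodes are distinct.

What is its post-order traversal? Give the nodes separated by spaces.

C K P T W N H U V B X Z A

The first element of pre-order is the root; it splits in-order into left and right subtrees.
Root A: left subtree has 5 nodes {C, W, T, P, K}, right has 7 {N, U, H, Z, B, V, X}.
  Root W: left subtree has 1 node {C}, right has 3 {T, P, K}.
    Root T: left subtree has 0 nodes { }, right has 2 {P, K}.
      Root P: left subtree has 0 nodes { }, right has 1 {K}.
  Root Z: left subtree has 3 nodes {N, U, H}, right has 3 {B, V, X}.
    Root U: left subtree has 1 node {N}, right has 1 {H}.
    Root X: left subtree has 2 nodes {B, V}, right has 0 { }.
      Root B: left subtree has 0 nodes { }, right has 1 {V}.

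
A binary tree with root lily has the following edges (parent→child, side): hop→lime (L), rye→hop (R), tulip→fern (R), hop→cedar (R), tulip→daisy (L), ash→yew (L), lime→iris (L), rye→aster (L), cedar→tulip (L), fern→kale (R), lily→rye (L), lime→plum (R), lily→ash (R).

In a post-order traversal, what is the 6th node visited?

Post-order visits the left subtree, then the right subtree, then the node.
At lily: go left to rye.
  At rye: go left to aster.
    aster is a leaf — visit aster.
  At rye: go right to hop.
    At hop: go left to lime.
      At lime: go left to iris.
        iris is a leaf — visit iris.
      At lime: go right to plum.
        plum is a leaf — visit plum.
      Visit lime.
    At hop: go right to cedar.
      At cedar: go left to tulip.
        At tulip: go left to daisy.
          daisy is a leaf — visit daisy.
        At tulip: go right to fern.
          At fern: no left child.
          At fern: go right to kale.
            kale is a leaf — visit kale.
          Visit fern.
        Visit tulip.
      At cedar: no right child.
      Visit cedar.
    Visit hop.
  Visit rye.
At lily: go right to ash.
  At ash: go left to yew.
    yew is a leaf — visit yew.
  At ash: no right child.
  Visit ash.
Visit lily.
Full post-order sequence: aster, iris, plum, lime, daisy, kale, fern, tulip, cedar, hop, rye, yew, ash, lily.

kale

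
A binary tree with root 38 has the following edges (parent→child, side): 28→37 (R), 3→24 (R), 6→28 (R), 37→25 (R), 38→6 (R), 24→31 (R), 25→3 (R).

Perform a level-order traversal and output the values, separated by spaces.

38 6 28 37 25 3 24 31

Level-order visits nodes level by level from the root, left to right within each level.
Level 0: 38
Level 1: 6
Level 2: 28
Level 3: 37
Level 4: 25
Level 5: 3
Level 6: 24
Level 7: 31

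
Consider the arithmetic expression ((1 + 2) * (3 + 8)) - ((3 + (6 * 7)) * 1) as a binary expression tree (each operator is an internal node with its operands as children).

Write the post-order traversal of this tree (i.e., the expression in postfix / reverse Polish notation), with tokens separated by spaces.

Post-order on an expression tree gives postfix notation: for each operator, emit left operand, right operand, then the operator.

1 2 + 3 8 + * 3 6 7 * + 1 * -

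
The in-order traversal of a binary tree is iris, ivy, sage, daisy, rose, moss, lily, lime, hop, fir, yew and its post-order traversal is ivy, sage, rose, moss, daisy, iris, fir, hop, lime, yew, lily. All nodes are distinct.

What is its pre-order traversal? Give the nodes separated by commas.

The last element of post-order is the root; it splits in-order into left and right subtrees.
Root lily: left subtree has 6 nodes {iris, ivy, sage, daisy, rose, moss}, right has 4 {lime, hop, fir, yew}.
  Root iris: left subtree has 0 nodes { }, right has 5 {ivy, sage, daisy, rose, moss}.
    Root daisy: left subtree has 2 nodes {ivy, sage}, right has 2 {rose, moss}.
      Root sage: left subtree has 1 node {ivy}, right has 0 { }.
      Root moss: left subtree has 1 node {rose}, right has 0 { }.
  Root yew: left subtree has 3 nodes {lime, hop, fir}, right has 0 { }.
    Root lime: left subtree has 0 nodes { }, right has 2 {hop, fir}.
      Root hop: left subtree has 0 nodes { }, right has 1 {fir}.

lily, iris, daisy, sage, ivy, moss, rose, yew, lime, hop, fir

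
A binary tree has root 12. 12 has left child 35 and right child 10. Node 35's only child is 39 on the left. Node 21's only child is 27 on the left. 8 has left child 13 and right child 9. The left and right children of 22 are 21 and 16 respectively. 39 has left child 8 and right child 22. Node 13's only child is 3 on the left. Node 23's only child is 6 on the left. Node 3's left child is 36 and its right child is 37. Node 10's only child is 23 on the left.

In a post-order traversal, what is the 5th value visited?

9

Post-order visits the left subtree, then the right subtree, then the node.
At 12: go left to 35.
  At 35: go left to 39.
    At 39: go left to 8.
      At 8: go left to 13.
        At 13: go left to 3.
          At 3: go left to 36.
            36 is a leaf — visit 36.
          At 3: go right to 37.
            37 is a leaf — visit 37.
          Visit 3.
        At 13: no right child.
        Visit 13.
      At 8: go right to 9.
        9 is a leaf — visit 9.
      Visit 8.
    At 39: go right to 22.
      At 22: go left to 21.
        At 21: go left to 27.
          27 is a leaf — visit 27.
        At 21: no right child.
        Visit 21.
      At 22: go right to 16.
        16 is a leaf — visit 16.
      Visit 22.
    Visit 39.
  At 35: no right child.
  Visit 35.
At 12: go right to 10.
  At 10: go left to 23.
    At 23: go left to 6.
      6 is a leaf — visit 6.
    At 23: no right child.
    Visit 23.
  At 10: no right child.
  Visit 10.
Visit 12.
Full post-order sequence: 36, 37, 3, 13, 9, 8, 27, 21, 16, 22, 39, 35, 6, 23, 10, 12.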